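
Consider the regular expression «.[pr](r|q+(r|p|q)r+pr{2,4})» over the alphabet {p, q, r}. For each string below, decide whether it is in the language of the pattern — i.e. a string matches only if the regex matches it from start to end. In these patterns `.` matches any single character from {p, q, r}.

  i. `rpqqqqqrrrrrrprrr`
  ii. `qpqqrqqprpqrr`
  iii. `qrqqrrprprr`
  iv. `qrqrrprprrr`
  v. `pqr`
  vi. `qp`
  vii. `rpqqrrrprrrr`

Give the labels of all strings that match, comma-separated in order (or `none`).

i → match
ii → no match
iii → no match
iv → no match
v → no match
vi → no match — must end with `r`
vii → match

i, vii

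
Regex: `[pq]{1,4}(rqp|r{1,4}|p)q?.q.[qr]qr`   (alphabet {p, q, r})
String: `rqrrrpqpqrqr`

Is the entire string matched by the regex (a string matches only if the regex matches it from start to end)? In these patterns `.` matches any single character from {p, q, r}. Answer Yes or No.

No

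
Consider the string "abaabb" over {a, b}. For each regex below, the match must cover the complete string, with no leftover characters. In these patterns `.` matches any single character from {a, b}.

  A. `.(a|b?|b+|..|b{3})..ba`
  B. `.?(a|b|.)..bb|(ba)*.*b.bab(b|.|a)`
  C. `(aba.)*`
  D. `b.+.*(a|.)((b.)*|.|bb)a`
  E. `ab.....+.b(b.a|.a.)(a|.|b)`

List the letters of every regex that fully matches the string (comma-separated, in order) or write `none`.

A → no match — must end with "ba"
B → match
C → no match
D → no match — must start with "b"
E → no match

B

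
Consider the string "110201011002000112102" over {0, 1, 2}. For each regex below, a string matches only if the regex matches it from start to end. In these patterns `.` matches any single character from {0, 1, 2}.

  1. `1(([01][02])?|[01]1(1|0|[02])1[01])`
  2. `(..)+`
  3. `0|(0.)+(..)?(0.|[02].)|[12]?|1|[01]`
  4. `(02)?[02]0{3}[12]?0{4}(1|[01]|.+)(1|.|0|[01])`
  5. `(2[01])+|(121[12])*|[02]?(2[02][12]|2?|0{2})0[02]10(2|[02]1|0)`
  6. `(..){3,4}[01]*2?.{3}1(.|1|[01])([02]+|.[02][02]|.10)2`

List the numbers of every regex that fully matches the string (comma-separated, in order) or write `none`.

6

1 → no match
2 → no match
3 → no match
4 → no match
5 → no match
6 → match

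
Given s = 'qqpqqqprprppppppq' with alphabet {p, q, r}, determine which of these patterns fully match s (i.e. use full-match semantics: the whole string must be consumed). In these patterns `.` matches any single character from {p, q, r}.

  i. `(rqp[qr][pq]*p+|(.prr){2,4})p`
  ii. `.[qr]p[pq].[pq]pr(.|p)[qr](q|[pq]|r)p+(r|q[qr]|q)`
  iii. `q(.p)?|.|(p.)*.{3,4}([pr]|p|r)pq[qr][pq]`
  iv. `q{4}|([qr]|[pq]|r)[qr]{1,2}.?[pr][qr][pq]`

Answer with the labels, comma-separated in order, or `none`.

ii

i → no match — must end with 'p'
ii → match
iii → no match
iv → no match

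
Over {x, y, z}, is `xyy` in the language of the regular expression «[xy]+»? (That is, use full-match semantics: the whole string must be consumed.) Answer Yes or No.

Yes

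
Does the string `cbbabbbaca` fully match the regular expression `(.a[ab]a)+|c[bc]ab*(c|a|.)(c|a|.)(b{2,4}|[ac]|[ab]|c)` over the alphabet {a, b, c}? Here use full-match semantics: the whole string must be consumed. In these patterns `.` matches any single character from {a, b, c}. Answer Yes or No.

No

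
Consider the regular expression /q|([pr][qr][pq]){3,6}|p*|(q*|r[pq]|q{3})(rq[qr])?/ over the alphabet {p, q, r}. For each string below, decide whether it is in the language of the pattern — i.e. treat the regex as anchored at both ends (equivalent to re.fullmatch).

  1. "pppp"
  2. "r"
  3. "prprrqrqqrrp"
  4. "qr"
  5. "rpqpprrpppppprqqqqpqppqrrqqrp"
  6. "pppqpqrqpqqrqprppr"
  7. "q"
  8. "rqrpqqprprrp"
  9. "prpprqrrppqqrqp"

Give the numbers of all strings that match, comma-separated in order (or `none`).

1 → match
2 → no match
3 → match
4 → no match
5 → no match
6 → no match
7 → match
8 → no match
9 → match

1, 3, 7, 9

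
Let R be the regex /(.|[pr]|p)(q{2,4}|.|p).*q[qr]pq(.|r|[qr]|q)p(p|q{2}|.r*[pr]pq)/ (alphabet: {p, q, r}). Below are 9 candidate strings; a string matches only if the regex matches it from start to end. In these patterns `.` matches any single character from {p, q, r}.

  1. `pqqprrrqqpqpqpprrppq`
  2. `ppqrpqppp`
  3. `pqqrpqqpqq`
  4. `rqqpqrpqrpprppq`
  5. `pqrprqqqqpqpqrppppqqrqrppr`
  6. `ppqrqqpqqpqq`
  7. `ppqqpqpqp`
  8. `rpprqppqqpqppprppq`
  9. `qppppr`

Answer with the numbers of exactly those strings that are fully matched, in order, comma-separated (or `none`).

2, 3, 4, 6, 8

1 → no match
2 → match
3 → match
4 → match
5 → no match
6 → match
7 → no match
8 → match
9 → no match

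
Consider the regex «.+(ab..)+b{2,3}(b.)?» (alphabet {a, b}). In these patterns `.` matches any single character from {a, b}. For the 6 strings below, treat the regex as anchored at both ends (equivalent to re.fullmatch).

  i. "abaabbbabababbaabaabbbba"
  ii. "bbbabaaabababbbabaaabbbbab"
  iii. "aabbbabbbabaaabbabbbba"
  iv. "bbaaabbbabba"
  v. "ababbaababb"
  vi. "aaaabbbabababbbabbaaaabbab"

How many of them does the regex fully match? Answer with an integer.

i → match
ii → no match
iii → match
iv → no match
v → no match
vi → no match
Total matched: 2

2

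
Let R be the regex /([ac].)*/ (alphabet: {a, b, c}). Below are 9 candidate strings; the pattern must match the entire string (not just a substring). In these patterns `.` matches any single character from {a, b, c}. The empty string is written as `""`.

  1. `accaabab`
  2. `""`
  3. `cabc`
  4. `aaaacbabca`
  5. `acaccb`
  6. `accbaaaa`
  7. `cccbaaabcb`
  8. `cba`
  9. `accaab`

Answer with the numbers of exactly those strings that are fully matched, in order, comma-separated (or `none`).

1, 2, 4, 5, 6, 7, 9

1 → match
2 → match
3 → no match
4 → match
5 → match
6 → match
7 → match
8 → no match
9 → match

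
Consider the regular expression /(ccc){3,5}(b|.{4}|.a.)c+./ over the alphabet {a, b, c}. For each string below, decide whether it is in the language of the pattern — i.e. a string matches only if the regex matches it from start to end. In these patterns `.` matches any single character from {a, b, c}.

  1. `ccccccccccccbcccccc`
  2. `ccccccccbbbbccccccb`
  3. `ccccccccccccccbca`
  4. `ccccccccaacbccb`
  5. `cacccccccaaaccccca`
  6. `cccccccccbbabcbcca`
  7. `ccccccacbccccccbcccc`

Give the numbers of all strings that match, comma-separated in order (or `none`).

1 → match
2 → no match
3 → no match
4 → no match
5 → no match — must start with `ccc`
6 → no match
7 → no match

1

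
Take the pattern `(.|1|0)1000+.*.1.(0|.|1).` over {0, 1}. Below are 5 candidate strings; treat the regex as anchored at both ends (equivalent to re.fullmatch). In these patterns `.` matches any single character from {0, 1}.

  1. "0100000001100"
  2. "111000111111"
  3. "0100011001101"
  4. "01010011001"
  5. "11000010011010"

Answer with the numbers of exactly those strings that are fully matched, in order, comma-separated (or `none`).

1 → match
2 → no match
3 → match
4 → no match
5 → match

1, 3, 5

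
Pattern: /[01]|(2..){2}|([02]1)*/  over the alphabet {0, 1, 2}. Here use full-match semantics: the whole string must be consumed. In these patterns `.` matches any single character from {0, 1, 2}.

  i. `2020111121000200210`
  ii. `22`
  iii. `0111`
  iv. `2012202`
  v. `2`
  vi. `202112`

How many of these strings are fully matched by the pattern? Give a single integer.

i → no match
ii. `22` → no match
iii. `0111` → no match
iv. `2012202` → no match
v. `2` → no match
vi. `202112` → no match
Total matched: 0

0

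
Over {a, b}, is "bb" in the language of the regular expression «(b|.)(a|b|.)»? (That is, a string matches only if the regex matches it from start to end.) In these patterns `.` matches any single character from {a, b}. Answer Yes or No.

Yes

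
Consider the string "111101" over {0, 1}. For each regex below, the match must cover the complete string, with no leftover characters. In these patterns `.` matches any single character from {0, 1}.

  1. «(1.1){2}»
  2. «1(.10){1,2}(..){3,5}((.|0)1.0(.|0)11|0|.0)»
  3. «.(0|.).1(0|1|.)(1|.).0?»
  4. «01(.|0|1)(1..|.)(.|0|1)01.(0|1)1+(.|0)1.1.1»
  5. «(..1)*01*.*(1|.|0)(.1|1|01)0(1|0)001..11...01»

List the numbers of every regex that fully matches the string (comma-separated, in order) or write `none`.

1 → match
2 → no match
3 → no match
4 → no match — must start with "01"
5 → no match

1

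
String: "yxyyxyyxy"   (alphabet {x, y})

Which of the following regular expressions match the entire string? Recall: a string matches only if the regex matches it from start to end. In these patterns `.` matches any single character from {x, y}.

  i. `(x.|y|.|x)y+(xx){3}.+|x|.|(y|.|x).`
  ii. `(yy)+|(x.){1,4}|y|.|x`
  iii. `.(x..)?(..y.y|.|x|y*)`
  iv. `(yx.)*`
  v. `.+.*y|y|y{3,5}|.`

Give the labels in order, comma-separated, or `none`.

i → no match
ii → no match
iii → match
iv → match
v → match

iii, iv, v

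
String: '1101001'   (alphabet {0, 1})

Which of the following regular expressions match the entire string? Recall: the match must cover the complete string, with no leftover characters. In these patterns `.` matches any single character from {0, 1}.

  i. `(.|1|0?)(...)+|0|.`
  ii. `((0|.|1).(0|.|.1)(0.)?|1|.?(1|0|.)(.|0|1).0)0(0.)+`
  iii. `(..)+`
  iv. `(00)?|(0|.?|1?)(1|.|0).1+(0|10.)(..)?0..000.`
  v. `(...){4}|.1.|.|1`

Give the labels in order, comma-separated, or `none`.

i → match
ii → match
iii → no match
iv → no match
v → no match

i, ii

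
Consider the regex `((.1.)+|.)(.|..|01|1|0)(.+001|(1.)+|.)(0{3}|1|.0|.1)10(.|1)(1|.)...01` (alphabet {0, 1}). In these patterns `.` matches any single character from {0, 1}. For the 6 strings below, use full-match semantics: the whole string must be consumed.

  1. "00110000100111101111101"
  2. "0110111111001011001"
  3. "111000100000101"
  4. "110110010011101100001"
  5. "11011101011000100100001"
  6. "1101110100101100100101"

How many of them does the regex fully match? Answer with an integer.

5

1 → match
2 → no match
3 → match
4 → match
5 → match
6 → match
Total matched: 5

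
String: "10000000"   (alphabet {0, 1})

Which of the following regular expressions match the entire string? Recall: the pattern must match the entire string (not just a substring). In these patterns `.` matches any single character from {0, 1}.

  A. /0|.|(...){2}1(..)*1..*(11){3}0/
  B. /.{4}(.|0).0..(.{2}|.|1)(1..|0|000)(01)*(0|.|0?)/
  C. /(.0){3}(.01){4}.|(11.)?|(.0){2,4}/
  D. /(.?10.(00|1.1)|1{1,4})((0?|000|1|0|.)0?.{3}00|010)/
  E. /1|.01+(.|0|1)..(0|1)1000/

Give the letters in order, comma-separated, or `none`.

A → no match
B → no match
C → match
D → match
E → no match

C, D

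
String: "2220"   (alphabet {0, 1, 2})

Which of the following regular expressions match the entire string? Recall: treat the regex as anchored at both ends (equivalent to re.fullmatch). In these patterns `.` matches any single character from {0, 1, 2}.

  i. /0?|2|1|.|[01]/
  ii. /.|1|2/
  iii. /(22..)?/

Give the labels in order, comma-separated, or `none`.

i → no match
ii → no match
iii → match

iii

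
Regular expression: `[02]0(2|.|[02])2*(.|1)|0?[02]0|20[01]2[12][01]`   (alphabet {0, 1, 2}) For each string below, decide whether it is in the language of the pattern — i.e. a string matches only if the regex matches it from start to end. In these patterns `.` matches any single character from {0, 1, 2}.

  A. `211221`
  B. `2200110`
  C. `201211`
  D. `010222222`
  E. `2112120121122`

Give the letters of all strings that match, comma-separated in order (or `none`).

A. `211221` → no match
B. `2200110` → no match
C. `201211` → match
D. `010222222` → no match
E → no match

C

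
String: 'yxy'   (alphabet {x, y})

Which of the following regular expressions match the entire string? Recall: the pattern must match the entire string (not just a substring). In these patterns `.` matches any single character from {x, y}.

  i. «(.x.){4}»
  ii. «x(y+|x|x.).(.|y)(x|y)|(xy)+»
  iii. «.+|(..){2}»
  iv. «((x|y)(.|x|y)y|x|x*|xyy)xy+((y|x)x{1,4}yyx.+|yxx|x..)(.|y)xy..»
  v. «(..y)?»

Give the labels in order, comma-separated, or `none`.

iii, v

i → no match
ii → no match
iii → match
iv → no match
v → match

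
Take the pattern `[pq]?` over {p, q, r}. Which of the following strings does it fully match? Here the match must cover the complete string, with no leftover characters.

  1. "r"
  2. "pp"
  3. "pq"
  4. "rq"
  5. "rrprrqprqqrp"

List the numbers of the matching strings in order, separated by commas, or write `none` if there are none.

none

1 → no match
2 → no match
3 → no match
4 → no match
5 → no match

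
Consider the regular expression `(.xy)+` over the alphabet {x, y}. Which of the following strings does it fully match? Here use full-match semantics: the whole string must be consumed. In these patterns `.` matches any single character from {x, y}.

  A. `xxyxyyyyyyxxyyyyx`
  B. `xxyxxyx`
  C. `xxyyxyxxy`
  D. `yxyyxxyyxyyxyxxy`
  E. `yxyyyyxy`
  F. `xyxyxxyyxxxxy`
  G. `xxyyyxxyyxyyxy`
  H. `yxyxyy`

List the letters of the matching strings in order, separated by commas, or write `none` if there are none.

A → no match — must end with `xy`
B → no match — must end with `xy`
C → match
D → no match
E → no match
F → no match
G → no match
H → no match — must end with `xy`

C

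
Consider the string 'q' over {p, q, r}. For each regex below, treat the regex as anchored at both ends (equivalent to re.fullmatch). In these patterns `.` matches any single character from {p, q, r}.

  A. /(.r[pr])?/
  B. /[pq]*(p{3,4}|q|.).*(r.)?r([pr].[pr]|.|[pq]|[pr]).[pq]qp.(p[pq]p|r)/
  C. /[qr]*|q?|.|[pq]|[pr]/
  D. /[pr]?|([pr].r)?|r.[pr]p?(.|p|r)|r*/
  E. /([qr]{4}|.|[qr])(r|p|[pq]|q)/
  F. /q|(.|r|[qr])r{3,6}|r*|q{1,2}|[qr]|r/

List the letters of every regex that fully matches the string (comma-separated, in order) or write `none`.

A → no match
B → no match
C → match
D → no match
E → no match
F → match

C, F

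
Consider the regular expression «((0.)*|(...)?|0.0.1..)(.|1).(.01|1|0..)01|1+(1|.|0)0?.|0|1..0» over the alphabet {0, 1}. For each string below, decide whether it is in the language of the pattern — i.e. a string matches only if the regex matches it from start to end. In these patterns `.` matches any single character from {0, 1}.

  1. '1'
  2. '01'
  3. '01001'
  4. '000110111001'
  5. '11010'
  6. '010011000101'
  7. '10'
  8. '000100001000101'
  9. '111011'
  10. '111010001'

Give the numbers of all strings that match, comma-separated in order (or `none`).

6, 8

1 → no match
2 → no match
3 → no match
4 → no match
5 → no match
6 → match
7 → no match
8 → match
9 → no match
10 → no match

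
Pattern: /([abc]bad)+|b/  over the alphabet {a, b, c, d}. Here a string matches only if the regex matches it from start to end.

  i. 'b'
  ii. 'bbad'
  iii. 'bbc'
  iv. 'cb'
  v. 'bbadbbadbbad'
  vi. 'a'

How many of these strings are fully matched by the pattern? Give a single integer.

i → match
ii → match
iii → no match
iv → no match
v → match
vi → no match
Total matched: 3

3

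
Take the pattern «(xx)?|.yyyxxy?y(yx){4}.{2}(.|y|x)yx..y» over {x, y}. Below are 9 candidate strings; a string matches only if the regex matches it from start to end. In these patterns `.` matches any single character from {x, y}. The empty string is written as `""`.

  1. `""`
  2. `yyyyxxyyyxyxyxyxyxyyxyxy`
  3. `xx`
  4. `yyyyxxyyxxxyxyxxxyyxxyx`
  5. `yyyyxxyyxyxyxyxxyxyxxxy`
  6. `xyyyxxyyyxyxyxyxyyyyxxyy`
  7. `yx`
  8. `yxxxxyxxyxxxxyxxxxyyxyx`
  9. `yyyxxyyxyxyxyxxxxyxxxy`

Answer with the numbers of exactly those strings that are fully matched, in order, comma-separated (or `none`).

1, 2, 3, 5, 6

1 → match
2 → match
3 → match
4 → no match
5 → match
6 → match
7 → no match
8 → no match
9 → no match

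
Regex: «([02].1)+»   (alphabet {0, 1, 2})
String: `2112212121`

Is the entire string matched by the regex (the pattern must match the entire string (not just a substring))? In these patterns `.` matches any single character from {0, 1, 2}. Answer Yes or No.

No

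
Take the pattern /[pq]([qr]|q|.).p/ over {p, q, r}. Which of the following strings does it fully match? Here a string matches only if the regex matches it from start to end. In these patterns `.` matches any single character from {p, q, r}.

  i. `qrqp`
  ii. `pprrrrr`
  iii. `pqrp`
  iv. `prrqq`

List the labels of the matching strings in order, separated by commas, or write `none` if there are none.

i → match
ii → no match — must end with `p`
iii → match
iv → no match — must end with `p`

i, iii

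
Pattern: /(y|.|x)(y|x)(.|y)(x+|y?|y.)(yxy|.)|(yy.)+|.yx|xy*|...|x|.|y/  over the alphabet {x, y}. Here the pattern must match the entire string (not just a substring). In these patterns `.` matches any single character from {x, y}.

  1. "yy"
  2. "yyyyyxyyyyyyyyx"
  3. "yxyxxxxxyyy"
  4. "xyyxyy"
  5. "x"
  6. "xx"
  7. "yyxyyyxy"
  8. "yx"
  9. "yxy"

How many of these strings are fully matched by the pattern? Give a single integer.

1 → no match
2 → match
3 → no match
4 → no match
5 → match
6 → no match
7 → match
8 → no match
9 → match
Total matched: 4

4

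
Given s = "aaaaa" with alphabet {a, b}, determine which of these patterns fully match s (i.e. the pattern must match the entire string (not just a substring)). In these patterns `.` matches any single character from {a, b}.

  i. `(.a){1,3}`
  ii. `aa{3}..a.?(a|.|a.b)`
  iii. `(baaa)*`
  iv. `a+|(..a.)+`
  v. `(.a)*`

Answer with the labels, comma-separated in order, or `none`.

i → no match
ii → no match
iii → no match
iv → match
v → no match

iv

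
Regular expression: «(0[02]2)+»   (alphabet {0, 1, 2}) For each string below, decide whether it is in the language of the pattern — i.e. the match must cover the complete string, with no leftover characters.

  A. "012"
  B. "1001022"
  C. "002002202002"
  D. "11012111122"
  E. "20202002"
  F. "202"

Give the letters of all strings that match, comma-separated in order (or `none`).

A → no match
B → no match — must start with "0"
C → no match
D → no match — must start with "0"
E → no match — must start with "0"
F → no match — must start with "0"

none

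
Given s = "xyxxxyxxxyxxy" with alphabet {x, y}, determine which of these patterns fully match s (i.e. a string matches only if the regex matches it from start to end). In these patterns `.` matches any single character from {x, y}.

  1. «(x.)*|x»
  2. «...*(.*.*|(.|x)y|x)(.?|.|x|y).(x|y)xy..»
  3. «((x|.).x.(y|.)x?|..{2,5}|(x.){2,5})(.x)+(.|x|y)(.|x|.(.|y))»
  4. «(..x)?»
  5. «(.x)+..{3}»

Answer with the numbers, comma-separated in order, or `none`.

3

1 → no match
2 → no match
3 → match
4 → no match
5 → no match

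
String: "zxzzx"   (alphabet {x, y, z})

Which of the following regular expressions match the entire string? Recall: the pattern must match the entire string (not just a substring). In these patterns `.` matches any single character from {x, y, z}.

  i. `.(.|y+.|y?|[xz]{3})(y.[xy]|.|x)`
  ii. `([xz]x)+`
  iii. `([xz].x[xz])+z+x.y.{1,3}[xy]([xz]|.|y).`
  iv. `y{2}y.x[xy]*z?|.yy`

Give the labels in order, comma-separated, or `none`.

i → match
ii → no match
iii → no match
iv → no match

i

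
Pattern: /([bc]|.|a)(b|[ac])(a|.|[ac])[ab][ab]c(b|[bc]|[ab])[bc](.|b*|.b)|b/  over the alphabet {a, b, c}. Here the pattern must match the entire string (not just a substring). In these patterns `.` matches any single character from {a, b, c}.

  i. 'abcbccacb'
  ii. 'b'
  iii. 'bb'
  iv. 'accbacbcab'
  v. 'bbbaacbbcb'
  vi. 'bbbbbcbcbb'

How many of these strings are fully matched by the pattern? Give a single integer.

i → no match
ii → match
iii → no match
iv → match
v → match
vi → match
Total matched: 4

4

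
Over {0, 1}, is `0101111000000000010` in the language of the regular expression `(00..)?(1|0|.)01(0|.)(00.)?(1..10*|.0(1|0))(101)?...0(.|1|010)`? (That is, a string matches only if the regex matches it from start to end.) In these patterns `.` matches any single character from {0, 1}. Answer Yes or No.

No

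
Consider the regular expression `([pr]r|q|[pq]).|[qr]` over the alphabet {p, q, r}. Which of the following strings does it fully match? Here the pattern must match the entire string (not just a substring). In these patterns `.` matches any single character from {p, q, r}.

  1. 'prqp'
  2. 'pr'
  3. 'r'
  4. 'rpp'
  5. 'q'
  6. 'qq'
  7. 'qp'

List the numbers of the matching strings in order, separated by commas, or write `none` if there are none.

2, 3, 5, 6, 7

1. 'prqp' → no match
2. 'pr' → match
3. 'r' → match
4. 'rpp' → no match
5. 'q' → match
6. 'qq' → match
7. 'qp' → match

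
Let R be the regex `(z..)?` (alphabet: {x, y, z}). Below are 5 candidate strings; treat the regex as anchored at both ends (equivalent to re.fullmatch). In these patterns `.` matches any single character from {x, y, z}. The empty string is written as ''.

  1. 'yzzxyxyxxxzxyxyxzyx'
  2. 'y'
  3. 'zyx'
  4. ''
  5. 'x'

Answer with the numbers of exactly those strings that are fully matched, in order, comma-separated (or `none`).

1 → no match
2. 'y' → no match
3. 'zyx' → match
4. '' → match
5. 'x' → no match

3, 4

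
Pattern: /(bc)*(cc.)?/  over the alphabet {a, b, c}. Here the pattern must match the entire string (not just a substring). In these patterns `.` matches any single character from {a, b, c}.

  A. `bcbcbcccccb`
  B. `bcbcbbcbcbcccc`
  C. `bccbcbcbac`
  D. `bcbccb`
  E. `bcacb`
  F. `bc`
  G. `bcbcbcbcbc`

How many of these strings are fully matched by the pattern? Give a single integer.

2

A → no match
B → no match
C → no match
D → no match
E → no match
F → match
G → match
Total matched: 2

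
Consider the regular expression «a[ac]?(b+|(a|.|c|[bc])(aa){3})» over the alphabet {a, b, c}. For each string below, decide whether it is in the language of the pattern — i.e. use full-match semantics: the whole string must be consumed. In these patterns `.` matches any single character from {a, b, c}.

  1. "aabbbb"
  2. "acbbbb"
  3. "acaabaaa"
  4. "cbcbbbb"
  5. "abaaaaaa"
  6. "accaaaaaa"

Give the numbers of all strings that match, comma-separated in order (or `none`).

1 → match
2 → match
3 → no match
4 → no match — must start with "a"
5 → match
6 → match

1, 2, 5, 6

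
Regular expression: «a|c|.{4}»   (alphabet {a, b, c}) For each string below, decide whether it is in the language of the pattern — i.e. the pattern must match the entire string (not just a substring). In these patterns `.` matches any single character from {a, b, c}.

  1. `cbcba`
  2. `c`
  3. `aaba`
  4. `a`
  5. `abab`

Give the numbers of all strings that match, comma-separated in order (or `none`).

2, 3, 4, 5

1 → no match
2 → match
3 → match
4 → match
5 → match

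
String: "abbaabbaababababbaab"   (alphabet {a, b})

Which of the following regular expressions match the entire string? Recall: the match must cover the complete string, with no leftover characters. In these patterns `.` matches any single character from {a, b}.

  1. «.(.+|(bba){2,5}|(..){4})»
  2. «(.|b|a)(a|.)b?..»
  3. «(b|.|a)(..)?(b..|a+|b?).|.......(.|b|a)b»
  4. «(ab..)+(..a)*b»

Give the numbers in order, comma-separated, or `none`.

1 → match
2 → no match
3 → no match
4 → match

1, 4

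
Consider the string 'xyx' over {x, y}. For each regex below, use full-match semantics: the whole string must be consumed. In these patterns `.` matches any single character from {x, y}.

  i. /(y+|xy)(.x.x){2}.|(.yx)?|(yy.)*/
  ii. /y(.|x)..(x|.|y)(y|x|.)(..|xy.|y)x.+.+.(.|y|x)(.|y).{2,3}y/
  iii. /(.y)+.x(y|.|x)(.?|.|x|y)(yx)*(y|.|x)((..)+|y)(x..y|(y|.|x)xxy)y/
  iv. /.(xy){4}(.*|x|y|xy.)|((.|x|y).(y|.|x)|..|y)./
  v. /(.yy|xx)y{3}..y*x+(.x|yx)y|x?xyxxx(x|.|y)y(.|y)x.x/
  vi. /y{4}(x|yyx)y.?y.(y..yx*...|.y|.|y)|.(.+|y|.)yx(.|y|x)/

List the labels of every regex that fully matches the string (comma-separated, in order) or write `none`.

i, iv

i → match
ii → no match — must start with 'y'
iii → no match — must end with 'y'
iv → match
v → no match
vi → no match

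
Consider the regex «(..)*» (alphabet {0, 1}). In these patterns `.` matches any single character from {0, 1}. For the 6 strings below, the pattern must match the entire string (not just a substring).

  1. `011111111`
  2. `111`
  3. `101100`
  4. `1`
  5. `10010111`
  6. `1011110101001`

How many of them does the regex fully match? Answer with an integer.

2

1 → no match
2 → no match
3 → match
4 → no match
5 → match
6 → no match
Total matched: 2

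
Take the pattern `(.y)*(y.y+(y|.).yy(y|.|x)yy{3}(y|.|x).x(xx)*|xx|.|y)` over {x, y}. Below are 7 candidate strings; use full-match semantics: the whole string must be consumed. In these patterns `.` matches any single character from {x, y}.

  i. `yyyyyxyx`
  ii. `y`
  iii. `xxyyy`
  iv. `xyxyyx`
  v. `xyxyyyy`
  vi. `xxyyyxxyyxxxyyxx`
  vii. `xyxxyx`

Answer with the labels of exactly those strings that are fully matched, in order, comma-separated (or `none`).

i → no match
ii → match
iii → no match
iv → no match
v → match
vi → no match
vii → no match

ii, v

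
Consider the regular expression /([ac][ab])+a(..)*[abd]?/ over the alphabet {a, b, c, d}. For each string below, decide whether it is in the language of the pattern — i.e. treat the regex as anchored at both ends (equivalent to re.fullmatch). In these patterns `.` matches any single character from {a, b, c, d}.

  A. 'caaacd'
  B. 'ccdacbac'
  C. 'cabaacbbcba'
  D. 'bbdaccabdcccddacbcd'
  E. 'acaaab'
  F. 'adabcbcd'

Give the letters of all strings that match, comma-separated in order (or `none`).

A

A. 'caaacd' → match
B. 'ccdacbac' → no match
C. 'cabaacbbcba' → no match
D → no match
E. 'acaaab' → no match
F. 'adabcbcd' → no match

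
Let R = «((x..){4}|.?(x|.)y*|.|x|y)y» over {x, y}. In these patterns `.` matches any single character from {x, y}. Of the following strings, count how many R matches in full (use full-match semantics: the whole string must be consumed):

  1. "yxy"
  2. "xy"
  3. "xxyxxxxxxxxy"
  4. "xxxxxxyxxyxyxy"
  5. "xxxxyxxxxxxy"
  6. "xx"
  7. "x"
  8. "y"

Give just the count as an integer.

2

1 → match
2 → match
3 → no match
4 → no match
5 → no match
6 → no match — must end with "y"
7 → no match — must end with "y"
8 → no match
Total matched: 2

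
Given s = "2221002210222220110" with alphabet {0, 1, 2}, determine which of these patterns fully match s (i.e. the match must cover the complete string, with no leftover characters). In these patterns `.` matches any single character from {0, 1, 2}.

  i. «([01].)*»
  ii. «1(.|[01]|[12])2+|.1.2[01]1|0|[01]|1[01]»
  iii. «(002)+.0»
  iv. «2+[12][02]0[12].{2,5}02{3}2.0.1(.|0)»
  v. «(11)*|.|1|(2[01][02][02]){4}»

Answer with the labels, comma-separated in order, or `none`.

iv

i → no match
ii → no match
iii → no match — must start with "002"
iv → match
v → no match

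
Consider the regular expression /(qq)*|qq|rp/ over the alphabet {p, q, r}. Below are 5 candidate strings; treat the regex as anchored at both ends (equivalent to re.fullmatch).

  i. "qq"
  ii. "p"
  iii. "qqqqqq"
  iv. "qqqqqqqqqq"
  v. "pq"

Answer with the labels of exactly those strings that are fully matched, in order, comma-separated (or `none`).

i, iii, iv

i → match
ii → no match
iii → match
iv → match
v → no match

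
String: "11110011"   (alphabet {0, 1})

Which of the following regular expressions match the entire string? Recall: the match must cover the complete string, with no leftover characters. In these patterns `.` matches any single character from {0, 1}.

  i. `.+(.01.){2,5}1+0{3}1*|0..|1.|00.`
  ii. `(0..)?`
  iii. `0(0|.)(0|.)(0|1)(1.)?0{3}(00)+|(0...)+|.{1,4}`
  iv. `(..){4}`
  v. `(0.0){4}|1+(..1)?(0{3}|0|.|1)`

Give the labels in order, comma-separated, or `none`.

i → no match
ii → no match
iii → no match
iv → match
v → match

iv, v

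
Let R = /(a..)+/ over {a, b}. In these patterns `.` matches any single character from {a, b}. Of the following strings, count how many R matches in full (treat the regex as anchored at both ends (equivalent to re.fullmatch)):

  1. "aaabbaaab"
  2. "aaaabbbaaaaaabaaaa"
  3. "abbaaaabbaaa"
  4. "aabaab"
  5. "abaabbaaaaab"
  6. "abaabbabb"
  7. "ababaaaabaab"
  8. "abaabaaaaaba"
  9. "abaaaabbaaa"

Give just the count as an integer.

1. "aaabbaaab" → no match
2 → no match
3. "abbaaaabbaaa" → match
4. "aabaab" → match
5. "abaabbaaaaab" → match
6. "abaabbabb" → match
7. "ababaaaabaab" → no match
8. "abaabaaaaaba" → match
9. "abaaaabbaaa" → no match
Total matched: 5

5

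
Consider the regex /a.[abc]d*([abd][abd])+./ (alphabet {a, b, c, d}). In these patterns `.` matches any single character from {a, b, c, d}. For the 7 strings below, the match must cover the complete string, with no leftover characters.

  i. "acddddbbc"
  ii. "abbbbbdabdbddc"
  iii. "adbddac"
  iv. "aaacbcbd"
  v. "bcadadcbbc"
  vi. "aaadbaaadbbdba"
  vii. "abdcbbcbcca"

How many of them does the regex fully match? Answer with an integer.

i → no match
ii → match
iii → match
iv → no match
v → no match — must start with "a"
vi → match
vii → no match
Total matched: 3

3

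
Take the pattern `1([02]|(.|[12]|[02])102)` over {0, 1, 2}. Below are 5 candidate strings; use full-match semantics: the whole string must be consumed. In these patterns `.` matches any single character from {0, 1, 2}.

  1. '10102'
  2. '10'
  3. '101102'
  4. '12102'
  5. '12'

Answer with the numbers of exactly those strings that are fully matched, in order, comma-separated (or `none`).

1, 2, 4, 5

1. '10102' → match
2. '10' → match
3. '101102' → no match
4. '12102' → match
5. '12' → match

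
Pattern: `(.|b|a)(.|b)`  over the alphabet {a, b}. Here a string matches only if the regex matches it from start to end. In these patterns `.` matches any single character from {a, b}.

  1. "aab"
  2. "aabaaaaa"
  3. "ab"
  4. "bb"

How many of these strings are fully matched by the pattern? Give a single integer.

1. "aab" → no match
2. "aabaaaaa" → no match
3. "ab" → match
4. "bb" → match
Total matched: 2

2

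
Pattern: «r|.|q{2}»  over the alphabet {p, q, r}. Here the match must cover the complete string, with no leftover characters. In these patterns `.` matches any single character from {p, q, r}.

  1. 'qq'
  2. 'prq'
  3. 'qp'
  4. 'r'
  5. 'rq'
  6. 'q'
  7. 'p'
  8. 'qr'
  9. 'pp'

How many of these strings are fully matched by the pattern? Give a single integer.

1 → match
2 → no match
3 → no match
4 → match
5 → no match
6 → match
7 → match
8 → no match
9 → no match
Total matched: 4

4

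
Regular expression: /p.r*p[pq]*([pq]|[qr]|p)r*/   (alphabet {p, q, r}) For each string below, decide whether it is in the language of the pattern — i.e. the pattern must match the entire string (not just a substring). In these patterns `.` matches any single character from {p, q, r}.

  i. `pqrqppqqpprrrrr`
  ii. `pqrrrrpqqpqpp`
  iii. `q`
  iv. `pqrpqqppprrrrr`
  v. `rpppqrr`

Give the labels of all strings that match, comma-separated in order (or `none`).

i → no match
ii → match
iii. `q` → no match — must start with `p`
iv → match
v. `rpppqrr` → no match — must start with `p`

ii, iv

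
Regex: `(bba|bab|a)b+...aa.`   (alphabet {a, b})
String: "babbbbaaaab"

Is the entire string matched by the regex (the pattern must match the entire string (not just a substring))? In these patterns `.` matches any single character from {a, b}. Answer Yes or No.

Yes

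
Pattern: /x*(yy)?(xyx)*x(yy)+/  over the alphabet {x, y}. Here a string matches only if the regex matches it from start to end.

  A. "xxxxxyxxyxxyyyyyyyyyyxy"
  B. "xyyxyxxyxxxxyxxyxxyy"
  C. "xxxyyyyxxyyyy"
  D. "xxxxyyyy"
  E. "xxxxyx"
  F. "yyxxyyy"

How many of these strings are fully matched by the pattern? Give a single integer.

A → no match — must end with "yy"
B → no match
C → no match
D → match
E → no match — must end with "yy"
F → no match
Total matched: 1

1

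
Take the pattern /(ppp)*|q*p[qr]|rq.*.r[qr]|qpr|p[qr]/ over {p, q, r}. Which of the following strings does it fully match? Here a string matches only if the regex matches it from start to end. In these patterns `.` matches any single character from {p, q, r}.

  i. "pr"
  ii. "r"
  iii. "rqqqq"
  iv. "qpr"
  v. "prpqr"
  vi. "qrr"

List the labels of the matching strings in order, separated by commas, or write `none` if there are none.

i → match
ii → no match
iii → no match
iv → match
v → no match
vi → no match

i, iv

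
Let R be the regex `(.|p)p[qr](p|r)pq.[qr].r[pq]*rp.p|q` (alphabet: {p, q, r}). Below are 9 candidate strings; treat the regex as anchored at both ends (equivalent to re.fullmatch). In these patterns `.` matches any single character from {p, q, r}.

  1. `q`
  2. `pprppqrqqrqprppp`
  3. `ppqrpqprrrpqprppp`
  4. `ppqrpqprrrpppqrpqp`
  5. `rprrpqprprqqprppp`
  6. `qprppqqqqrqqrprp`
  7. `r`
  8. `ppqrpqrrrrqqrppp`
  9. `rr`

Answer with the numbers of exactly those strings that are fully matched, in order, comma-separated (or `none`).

1 → match
2 → match
3 → match
4 → match
5 → match
6 → match
7 → no match
8 → match
9 → no match

1, 2, 3, 4, 5, 6, 8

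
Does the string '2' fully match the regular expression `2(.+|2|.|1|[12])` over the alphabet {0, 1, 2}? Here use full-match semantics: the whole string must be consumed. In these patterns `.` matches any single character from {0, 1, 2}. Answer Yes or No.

No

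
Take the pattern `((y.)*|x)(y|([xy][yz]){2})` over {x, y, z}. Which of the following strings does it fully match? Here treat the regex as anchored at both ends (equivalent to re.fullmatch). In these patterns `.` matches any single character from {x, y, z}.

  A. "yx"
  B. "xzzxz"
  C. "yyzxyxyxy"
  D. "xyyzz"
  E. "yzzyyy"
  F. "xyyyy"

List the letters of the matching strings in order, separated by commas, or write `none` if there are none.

F

A → no match
B → no match
C → no match
D → no match
E → no match
F → match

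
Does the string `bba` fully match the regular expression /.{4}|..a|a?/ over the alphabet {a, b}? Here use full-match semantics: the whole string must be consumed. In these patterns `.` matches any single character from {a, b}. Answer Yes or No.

Yes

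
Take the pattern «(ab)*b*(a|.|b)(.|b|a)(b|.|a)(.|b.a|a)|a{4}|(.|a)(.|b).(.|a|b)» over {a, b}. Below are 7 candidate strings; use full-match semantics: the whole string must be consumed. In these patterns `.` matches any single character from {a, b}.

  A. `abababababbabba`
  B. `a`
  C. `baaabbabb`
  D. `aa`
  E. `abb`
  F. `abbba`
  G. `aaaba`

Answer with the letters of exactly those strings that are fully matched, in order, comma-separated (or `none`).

A → match
B → no match
C → no match
D → no match
E → no match
F → no match
G → no match

A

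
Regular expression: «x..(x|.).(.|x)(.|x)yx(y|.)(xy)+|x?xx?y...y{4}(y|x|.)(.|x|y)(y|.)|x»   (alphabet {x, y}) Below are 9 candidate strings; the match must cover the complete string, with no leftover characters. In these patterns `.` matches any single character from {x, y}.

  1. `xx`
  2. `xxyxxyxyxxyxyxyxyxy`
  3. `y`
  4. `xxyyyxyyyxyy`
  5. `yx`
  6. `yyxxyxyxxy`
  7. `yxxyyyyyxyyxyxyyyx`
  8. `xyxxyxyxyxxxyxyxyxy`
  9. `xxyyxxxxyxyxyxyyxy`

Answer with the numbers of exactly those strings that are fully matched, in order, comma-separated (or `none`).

none

1. `xx` → no match
2 → no match
3. `y` → no match
4. `xxyyyxyyyxyy` → no match
5. `yx` → no match
6. `yyxxyxyxxy` → no match
7 → no match
8 → no match
9 → no match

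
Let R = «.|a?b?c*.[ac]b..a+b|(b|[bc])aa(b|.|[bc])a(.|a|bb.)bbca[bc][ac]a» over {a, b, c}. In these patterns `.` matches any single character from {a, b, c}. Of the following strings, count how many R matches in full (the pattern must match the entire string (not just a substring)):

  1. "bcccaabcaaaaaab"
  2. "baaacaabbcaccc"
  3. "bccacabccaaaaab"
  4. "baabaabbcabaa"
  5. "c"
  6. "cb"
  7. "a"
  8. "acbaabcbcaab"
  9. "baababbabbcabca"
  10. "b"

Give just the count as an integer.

6

1 → match
2 → no match
3 → no match
4 → match
5. "c" → match
6. "cb" → no match
7. "a" → match
8. "acbaabcbcaab" → no match
9 → match
10. "b" → match
Total matched: 6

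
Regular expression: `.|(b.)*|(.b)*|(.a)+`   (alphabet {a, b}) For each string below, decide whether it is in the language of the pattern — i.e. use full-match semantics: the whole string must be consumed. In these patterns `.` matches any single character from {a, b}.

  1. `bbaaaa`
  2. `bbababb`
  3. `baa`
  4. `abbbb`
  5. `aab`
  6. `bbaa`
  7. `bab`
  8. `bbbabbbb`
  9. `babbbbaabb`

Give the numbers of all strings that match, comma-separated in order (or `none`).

8

1 → no match
2 → no match
3 → no match
4 → no match
5 → no match
6 → no match
7 → no match
8 → match
9 → no match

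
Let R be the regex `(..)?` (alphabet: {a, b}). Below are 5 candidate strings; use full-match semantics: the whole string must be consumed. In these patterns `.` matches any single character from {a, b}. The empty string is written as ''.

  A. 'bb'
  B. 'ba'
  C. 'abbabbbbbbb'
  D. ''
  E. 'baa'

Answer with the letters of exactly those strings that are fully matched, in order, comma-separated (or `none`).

A. 'bb' → match
B. 'ba' → match
C. 'abbabbbbbbb' → no match
D. '' → match
E. 'baa' → no match

A, B, D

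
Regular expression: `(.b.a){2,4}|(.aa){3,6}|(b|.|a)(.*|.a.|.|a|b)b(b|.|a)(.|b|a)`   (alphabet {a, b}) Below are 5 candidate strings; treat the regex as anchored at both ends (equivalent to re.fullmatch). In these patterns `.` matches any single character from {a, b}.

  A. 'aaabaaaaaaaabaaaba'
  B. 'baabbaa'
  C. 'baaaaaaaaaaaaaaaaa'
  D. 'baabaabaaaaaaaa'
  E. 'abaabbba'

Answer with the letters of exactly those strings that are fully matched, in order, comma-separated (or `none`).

A → no match
B → match
C → match
D → match
E → match

B, C, D, E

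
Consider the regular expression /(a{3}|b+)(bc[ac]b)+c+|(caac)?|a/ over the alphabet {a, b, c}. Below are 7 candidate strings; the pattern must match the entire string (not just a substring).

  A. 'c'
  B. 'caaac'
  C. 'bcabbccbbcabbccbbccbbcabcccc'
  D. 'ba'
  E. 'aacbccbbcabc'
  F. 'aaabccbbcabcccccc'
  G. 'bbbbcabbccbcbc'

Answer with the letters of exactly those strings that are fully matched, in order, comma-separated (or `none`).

A → no match
B → no match
C → no match
D → no match
E → no match
F → match
G → no match

F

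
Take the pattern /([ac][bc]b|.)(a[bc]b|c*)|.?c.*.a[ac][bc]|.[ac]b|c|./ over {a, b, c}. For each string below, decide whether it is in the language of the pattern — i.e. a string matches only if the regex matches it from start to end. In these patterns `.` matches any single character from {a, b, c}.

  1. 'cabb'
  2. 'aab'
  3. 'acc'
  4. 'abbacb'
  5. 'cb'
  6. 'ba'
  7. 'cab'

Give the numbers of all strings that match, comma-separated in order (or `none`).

1, 2, 3, 4, 7

1 → match
2 → match
3 → match
4 → match
5 → no match
6 → no match
7 → match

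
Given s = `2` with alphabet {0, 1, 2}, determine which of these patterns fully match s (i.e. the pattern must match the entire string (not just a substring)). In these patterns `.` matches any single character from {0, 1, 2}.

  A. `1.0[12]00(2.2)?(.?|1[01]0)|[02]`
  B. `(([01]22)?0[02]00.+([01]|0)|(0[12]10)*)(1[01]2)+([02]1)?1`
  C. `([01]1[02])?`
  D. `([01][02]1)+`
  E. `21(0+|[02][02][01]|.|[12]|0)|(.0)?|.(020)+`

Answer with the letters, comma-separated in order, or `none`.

A

A → match
B → no match — must end with `1`
C → no match
D → no match — must end with `1`
E → no match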